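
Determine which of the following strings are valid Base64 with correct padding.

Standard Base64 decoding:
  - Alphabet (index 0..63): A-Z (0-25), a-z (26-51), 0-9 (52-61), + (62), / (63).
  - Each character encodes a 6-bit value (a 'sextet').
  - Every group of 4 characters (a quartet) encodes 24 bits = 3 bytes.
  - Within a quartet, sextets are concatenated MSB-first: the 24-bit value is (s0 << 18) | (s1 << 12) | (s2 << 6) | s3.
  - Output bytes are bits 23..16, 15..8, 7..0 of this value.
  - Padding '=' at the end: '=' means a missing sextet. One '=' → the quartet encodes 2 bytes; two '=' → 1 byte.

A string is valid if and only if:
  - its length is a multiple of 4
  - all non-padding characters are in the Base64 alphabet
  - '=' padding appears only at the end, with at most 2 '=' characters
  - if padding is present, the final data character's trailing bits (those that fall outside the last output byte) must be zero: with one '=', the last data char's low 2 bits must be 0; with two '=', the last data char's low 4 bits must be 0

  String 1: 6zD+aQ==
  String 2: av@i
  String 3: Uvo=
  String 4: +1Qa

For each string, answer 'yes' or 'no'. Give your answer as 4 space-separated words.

String 1: '6zD+aQ==' → valid
String 2: 'av@i' → invalid (bad char(s): ['@'])
String 3: 'Uvo=' → valid
String 4: '+1Qa' → valid

Answer: yes no yes yes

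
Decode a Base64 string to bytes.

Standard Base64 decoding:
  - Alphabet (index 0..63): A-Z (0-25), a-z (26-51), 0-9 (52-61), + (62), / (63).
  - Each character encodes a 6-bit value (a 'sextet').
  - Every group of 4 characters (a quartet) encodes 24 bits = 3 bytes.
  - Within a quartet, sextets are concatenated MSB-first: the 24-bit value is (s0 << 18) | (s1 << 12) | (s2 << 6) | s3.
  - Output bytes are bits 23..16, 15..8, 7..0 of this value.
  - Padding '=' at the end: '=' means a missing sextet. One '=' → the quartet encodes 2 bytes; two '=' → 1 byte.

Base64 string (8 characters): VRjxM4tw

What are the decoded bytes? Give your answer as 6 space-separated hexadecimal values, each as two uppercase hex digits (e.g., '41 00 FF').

After char 0 ('V'=21): chars_in_quartet=1 acc=0x15 bytes_emitted=0
After char 1 ('R'=17): chars_in_quartet=2 acc=0x551 bytes_emitted=0
After char 2 ('j'=35): chars_in_quartet=3 acc=0x15463 bytes_emitted=0
After char 3 ('x'=49): chars_in_quartet=4 acc=0x5518F1 -> emit 55 18 F1, reset; bytes_emitted=3
After char 4 ('M'=12): chars_in_quartet=1 acc=0xC bytes_emitted=3
After char 5 ('4'=56): chars_in_quartet=2 acc=0x338 bytes_emitted=3
After char 6 ('t'=45): chars_in_quartet=3 acc=0xCE2D bytes_emitted=3
After char 7 ('w'=48): chars_in_quartet=4 acc=0x338B70 -> emit 33 8B 70, reset; bytes_emitted=6

Answer: 55 18 F1 33 8B 70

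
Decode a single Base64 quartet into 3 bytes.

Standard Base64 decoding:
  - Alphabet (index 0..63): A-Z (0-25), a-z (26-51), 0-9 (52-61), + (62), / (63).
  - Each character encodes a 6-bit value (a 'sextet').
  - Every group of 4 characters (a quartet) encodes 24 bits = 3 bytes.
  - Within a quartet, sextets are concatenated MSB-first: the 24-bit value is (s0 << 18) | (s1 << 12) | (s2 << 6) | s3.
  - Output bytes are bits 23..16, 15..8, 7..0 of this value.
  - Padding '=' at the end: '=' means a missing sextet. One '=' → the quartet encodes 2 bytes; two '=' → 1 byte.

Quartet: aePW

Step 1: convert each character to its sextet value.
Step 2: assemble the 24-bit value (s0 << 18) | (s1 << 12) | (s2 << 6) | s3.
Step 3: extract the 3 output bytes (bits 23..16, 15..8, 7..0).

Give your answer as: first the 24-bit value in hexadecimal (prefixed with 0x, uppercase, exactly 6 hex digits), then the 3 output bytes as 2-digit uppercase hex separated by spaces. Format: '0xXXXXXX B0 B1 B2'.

Sextets: a=26, e=30, P=15, W=22
24-bit: (26<<18) | (30<<12) | (15<<6) | 22
      = 0x680000 | 0x01E000 | 0x0003C0 | 0x000016
      = 0x69E3D6
Bytes: (v>>16)&0xFF=69, (v>>8)&0xFF=E3, v&0xFF=D6

Answer: 0x69E3D6 69 E3 D6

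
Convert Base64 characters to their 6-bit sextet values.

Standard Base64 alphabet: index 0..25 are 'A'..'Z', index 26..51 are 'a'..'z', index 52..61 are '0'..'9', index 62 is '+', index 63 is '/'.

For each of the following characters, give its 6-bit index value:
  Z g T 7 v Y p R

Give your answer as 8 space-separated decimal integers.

Answer: 25 32 19 59 47 24 41 17

Derivation:
'Z': A..Z range, ord('Z') − ord('A') = 25
'g': a..z range, 26 + ord('g') − ord('a') = 32
'T': A..Z range, ord('T') − ord('A') = 19
'7': 0..9 range, 52 + ord('7') − ord('0') = 59
'v': a..z range, 26 + ord('v') − ord('a') = 47
'Y': A..Z range, ord('Y') − ord('A') = 24
'p': a..z range, 26 + ord('p') − ord('a') = 41
'R': A..Z range, ord('R') − ord('A') = 17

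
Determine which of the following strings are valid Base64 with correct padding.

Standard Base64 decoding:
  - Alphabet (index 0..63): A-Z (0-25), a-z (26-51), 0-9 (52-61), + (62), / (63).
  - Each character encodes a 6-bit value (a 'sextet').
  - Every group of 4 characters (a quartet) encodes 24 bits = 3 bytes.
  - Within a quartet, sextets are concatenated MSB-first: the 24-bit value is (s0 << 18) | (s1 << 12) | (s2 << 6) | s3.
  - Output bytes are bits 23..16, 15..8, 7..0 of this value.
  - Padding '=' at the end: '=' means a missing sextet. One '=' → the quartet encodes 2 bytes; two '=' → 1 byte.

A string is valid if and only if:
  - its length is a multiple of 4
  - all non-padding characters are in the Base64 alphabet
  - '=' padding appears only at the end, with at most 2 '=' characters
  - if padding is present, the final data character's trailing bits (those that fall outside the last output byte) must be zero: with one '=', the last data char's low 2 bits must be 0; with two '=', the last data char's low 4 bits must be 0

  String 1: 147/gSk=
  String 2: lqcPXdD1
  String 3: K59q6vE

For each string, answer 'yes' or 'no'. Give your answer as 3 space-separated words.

String 1: '147/gSk=' → valid
String 2: 'lqcPXdD1' → valid
String 3: 'K59q6vE' → invalid (len=7 not mult of 4)

Answer: yes yes no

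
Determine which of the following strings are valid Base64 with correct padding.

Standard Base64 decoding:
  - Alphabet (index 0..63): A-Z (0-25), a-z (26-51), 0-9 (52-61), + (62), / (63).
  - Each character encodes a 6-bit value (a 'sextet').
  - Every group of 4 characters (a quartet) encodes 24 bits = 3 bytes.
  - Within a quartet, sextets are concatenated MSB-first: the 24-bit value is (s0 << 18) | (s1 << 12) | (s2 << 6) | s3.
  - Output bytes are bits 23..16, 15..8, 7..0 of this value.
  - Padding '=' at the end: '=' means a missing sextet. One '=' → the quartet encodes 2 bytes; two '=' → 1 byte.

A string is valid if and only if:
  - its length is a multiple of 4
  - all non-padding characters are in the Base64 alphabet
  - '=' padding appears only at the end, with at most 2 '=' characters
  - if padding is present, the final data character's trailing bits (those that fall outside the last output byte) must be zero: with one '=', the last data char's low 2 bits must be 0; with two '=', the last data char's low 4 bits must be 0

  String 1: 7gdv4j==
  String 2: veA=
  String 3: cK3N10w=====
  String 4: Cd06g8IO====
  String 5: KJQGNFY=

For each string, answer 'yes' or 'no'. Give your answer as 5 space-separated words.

String 1: '7gdv4j==' → invalid (bad trailing bits)
String 2: 'veA=' → valid
String 3: 'cK3N10w=====' → invalid (5 pad chars (max 2))
String 4: 'Cd06g8IO====' → invalid (4 pad chars (max 2))
String 5: 'KJQGNFY=' → valid

Answer: no yes no no yes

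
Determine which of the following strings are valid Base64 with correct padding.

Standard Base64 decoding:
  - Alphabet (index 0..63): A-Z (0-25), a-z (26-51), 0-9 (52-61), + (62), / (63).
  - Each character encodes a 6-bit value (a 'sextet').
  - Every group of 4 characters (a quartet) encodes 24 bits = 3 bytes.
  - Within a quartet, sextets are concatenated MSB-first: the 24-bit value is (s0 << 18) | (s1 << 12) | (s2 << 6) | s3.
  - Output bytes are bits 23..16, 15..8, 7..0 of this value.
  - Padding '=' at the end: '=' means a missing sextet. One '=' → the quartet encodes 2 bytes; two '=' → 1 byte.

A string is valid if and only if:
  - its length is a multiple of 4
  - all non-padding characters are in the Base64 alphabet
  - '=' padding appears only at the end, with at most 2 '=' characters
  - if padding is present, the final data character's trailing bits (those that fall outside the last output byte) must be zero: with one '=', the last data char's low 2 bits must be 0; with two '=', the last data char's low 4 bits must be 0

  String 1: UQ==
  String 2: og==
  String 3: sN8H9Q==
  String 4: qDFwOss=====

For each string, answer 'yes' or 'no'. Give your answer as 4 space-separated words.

String 1: 'UQ==' → valid
String 2: 'og==' → valid
String 3: 'sN8H9Q==' → valid
String 4: 'qDFwOss=====' → invalid (5 pad chars (max 2))

Answer: yes yes yes no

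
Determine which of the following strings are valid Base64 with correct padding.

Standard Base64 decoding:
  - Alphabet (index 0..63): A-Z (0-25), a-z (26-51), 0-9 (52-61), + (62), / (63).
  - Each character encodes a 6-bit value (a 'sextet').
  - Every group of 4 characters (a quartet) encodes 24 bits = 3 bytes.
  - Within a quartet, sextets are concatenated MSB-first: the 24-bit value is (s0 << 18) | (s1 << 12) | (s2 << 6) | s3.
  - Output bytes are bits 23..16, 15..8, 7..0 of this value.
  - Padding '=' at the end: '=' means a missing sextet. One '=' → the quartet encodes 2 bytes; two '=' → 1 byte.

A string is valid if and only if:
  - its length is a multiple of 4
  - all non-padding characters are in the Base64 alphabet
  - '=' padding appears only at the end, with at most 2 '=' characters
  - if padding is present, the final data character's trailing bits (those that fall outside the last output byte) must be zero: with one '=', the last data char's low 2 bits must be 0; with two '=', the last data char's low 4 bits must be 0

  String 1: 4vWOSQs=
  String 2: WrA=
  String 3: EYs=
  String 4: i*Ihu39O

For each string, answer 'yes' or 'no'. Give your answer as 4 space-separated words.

Answer: yes yes yes no

Derivation:
String 1: '4vWOSQs=' → valid
String 2: 'WrA=' → valid
String 3: 'EYs=' → valid
String 4: 'i*Ihu39O' → invalid (bad char(s): ['*'])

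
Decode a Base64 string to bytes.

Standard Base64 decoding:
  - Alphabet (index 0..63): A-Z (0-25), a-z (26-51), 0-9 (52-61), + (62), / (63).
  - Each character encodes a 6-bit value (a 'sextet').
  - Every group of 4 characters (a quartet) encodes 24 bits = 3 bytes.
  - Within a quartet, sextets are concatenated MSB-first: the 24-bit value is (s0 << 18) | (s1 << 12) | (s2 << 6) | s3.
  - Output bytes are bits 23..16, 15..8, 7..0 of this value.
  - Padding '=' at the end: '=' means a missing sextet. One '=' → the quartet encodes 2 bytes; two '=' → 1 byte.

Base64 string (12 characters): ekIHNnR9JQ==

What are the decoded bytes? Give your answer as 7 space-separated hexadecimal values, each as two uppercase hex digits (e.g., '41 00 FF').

Answer: 7A 42 07 36 74 7D 25

Derivation:
After char 0 ('e'=30): chars_in_quartet=1 acc=0x1E bytes_emitted=0
After char 1 ('k'=36): chars_in_quartet=2 acc=0x7A4 bytes_emitted=0
After char 2 ('I'=8): chars_in_quartet=3 acc=0x1E908 bytes_emitted=0
After char 3 ('H'=7): chars_in_quartet=4 acc=0x7A4207 -> emit 7A 42 07, reset; bytes_emitted=3
After char 4 ('N'=13): chars_in_quartet=1 acc=0xD bytes_emitted=3
After char 5 ('n'=39): chars_in_quartet=2 acc=0x367 bytes_emitted=3
After char 6 ('R'=17): chars_in_quartet=3 acc=0xD9D1 bytes_emitted=3
After char 7 ('9'=61): chars_in_quartet=4 acc=0x36747D -> emit 36 74 7D, reset; bytes_emitted=6
After char 8 ('J'=9): chars_in_quartet=1 acc=0x9 bytes_emitted=6
After char 9 ('Q'=16): chars_in_quartet=2 acc=0x250 bytes_emitted=6
Padding '==': partial quartet acc=0x250 -> emit 25; bytes_emitted=7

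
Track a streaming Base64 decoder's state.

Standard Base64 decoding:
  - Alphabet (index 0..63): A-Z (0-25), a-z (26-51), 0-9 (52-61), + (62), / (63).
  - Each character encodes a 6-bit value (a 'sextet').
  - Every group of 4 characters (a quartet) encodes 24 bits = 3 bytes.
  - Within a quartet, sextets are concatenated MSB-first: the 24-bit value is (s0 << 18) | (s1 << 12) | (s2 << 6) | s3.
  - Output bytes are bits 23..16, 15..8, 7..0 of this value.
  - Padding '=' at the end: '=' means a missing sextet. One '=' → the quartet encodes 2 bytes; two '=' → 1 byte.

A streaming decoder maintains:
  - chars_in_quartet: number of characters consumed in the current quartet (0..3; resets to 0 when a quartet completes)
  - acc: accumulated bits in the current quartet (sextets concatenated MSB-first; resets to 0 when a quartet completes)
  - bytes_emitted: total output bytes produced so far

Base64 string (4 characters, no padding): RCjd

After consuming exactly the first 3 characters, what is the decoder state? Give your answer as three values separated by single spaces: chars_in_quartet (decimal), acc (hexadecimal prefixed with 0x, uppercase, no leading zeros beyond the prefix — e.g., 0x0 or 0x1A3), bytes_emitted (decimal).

Answer: 3 0x110A3 0

Derivation:
After char 0 ('R'=17): chars_in_quartet=1 acc=0x11 bytes_emitted=0
After char 1 ('C'=2): chars_in_quartet=2 acc=0x442 bytes_emitted=0
After char 2 ('j'=35): chars_in_quartet=3 acc=0x110A3 bytes_emitted=0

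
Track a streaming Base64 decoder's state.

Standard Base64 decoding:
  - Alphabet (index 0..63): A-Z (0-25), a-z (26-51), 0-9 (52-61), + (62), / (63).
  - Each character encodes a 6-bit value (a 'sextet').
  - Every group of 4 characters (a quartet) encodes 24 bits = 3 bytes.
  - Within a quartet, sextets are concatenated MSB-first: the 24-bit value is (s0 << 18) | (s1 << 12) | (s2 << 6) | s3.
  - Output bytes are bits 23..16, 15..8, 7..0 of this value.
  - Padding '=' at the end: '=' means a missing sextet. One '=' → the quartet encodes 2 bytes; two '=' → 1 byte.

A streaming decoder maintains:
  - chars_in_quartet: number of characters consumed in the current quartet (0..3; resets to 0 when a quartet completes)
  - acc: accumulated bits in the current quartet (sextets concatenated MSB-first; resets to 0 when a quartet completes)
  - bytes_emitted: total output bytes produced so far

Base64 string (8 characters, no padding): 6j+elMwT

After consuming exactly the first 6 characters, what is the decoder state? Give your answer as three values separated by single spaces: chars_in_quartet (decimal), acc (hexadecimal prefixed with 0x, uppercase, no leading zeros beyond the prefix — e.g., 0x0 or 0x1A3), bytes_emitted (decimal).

Answer: 2 0x94C 3

Derivation:
After char 0 ('6'=58): chars_in_quartet=1 acc=0x3A bytes_emitted=0
After char 1 ('j'=35): chars_in_quartet=2 acc=0xEA3 bytes_emitted=0
After char 2 ('+'=62): chars_in_quartet=3 acc=0x3A8FE bytes_emitted=0
After char 3 ('e'=30): chars_in_quartet=4 acc=0xEA3F9E -> emit EA 3F 9E, reset; bytes_emitted=3
After char 4 ('l'=37): chars_in_quartet=1 acc=0x25 bytes_emitted=3
After char 5 ('M'=12): chars_in_quartet=2 acc=0x94C bytes_emitted=3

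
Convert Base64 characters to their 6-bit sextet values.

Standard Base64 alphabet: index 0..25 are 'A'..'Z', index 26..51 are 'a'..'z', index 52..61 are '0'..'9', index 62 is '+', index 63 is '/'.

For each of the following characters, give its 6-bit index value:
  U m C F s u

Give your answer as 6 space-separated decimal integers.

Answer: 20 38 2 5 44 46

Derivation:
'U': A..Z range, ord('U') − ord('A') = 20
'm': a..z range, 26 + ord('m') − ord('a') = 38
'C': A..Z range, ord('C') − ord('A') = 2
'F': A..Z range, ord('F') − ord('A') = 5
's': a..z range, 26 + ord('s') − ord('a') = 44
'u': a..z range, 26 + ord('u') − ord('a') = 46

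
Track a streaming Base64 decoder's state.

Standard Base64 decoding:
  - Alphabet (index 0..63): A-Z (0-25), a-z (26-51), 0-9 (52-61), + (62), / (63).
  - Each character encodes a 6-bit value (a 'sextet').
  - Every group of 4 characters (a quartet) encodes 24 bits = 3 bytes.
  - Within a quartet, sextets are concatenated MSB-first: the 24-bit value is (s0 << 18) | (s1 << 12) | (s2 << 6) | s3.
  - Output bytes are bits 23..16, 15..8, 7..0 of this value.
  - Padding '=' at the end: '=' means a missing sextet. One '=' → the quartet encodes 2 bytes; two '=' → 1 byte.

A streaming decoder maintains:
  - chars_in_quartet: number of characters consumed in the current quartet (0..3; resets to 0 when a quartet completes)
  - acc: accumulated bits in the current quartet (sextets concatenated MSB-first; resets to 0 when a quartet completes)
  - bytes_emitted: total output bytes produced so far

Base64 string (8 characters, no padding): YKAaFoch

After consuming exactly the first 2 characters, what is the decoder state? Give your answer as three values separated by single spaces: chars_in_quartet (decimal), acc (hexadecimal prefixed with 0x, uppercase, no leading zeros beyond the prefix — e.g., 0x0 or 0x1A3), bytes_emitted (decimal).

Answer: 2 0x60A 0

Derivation:
After char 0 ('Y'=24): chars_in_quartet=1 acc=0x18 bytes_emitted=0
After char 1 ('K'=10): chars_in_quartet=2 acc=0x60A bytes_emitted=0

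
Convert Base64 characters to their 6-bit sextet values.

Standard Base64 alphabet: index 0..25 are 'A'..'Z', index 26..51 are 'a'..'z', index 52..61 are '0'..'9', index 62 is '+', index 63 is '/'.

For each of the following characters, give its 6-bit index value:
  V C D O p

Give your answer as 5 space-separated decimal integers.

Answer: 21 2 3 14 41

Derivation:
'V': A..Z range, ord('V') − ord('A') = 21
'C': A..Z range, ord('C') − ord('A') = 2
'D': A..Z range, ord('D') − ord('A') = 3
'O': A..Z range, ord('O') − ord('A') = 14
'p': a..z range, 26 + ord('p') − ord('a') = 41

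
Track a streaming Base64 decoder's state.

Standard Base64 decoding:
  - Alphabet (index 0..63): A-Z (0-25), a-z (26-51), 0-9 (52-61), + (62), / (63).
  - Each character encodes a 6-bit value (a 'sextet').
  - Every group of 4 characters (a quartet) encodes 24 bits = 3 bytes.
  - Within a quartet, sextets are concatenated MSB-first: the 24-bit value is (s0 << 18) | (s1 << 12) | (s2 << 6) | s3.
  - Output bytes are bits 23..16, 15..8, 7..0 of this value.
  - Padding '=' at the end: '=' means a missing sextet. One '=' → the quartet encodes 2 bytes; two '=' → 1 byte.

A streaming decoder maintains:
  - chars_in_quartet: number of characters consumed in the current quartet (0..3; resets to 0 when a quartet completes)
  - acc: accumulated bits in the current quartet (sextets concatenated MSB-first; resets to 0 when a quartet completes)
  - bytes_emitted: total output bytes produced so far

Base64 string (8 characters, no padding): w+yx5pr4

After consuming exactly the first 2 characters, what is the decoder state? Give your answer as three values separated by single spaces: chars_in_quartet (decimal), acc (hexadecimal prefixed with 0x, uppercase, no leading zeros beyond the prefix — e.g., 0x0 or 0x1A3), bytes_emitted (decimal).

Answer: 2 0xC3E 0

Derivation:
After char 0 ('w'=48): chars_in_quartet=1 acc=0x30 bytes_emitted=0
After char 1 ('+'=62): chars_in_quartet=2 acc=0xC3E bytes_emitted=0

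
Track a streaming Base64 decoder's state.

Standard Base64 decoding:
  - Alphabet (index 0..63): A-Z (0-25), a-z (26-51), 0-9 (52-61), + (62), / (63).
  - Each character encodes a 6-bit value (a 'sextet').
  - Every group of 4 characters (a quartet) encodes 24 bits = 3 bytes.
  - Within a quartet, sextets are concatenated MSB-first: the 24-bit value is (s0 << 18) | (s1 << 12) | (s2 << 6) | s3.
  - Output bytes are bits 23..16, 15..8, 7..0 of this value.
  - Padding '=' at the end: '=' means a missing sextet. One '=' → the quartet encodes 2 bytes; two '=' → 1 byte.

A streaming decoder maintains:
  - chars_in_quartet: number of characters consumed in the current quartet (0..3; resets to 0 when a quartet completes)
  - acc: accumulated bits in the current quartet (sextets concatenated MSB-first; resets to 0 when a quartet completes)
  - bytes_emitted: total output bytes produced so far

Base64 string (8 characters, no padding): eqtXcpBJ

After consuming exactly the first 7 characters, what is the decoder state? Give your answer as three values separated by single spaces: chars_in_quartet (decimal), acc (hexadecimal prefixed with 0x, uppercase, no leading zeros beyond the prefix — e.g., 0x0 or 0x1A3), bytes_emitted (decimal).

Answer: 3 0x1CA41 3

Derivation:
After char 0 ('e'=30): chars_in_quartet=1 acc=0x1E bytes_emitted=0
After char 1 ('q'=42): chars_in_quartet=2 acc=0x7AA bytes_emitted=0
After char 2 ('t'=45): chars_in_quartet=3 acc=0x1EAAD bytes_emitted=0
After char 3 ('X'=23): chars_in_quartet=4 acc=0x7AAB57 -> emit 7A AB 57, reset; bytes_emitted=3
After char 4 ('c'=28): chars_in_quartet=1 acc=0x1C bytes_emitted=3
After char 5 ('p'=41): chars_in_quartet=2 acc=0x729 bytes_emitted=3
After char 6 ('B'=1): chars_in_quartet=3 acc=0x1CA41 bytes_emitted=3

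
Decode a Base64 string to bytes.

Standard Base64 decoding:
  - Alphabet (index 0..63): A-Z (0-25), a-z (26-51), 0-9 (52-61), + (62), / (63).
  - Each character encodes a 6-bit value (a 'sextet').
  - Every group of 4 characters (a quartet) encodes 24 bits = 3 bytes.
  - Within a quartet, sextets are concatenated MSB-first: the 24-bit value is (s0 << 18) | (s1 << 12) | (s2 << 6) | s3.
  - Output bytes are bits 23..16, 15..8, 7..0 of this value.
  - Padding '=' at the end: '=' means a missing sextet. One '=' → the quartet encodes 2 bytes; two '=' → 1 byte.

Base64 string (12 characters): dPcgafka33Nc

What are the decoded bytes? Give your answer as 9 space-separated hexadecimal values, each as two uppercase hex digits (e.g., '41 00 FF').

After char 0 ('d'=29): chars_in_quartet=1 acc=0x1D bytes_emitted=0
After char 1 ('P'=15): chars_in_quartet=2 acc=0x74F bytes_emitted=0
After char 2 ('c'=28): chars_in_quartet=3 acc=0x1D3DC bytes_emitted=0
After char 3 ('g'=32): chars_in_quartet=4 acc=0x74F720 -> emit 74 F7 20, reset; bytes_emitted=3
After char 4 ('a'=26): chars_in_quartet=1 acc=0x1A bytes_emitted=3
After char 5 ('f'=31): chars_in_quartet=2 acc=0x69F bytes_emitted=3
After char 6 ('k'=36): chars_in_quartet=3 acc=0x1A7E4 bytes_emitted=3
After char 7 ('a'=26): chars_in_quartet=4 acc=0x69F91A -> emit 69 F9 1A, reset; bytes_emitted=6
After char 8 ('3'=55): chars_in_quartet=1 acc=0x37 bytes_emitted=6
After char 9 ('3'=55): chars_in_quartet=2 acc=0xDF7 bytes_emitted=6
After char 10 ('N'=13): chars_in_quartet=3 acc=0x37DCD bytes_emitted=6
After char 11 ('c'=28): chars_in_quartet=4 acc=0xDF735C -> emit DF 73 5C, reset; bytes_emitted=9

Answer: 74 F7 20 69 F9 1A DF 73 5C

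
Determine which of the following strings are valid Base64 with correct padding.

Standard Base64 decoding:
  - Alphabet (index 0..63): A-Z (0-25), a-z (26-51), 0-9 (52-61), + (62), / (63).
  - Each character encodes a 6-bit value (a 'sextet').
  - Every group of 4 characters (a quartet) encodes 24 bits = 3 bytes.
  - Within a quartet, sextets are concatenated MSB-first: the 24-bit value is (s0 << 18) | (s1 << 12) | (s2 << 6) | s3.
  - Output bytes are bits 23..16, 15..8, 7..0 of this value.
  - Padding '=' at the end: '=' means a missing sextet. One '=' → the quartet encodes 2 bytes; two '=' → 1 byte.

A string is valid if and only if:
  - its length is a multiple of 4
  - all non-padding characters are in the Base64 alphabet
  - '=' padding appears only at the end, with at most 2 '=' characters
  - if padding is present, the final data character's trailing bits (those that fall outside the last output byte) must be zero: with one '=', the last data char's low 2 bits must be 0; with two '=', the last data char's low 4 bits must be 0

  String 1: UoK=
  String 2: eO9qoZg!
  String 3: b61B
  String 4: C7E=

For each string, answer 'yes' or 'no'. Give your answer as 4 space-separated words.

Answer: no no yes yes

Derivation:
String 1: 'UoK=' → invalid (bad trailing bits)
String 2: 'eO9qoZg!' → invalid (bad char(s): ['!'])
String 3: 'b61B' → valid
String 4: 'C7E=' → valid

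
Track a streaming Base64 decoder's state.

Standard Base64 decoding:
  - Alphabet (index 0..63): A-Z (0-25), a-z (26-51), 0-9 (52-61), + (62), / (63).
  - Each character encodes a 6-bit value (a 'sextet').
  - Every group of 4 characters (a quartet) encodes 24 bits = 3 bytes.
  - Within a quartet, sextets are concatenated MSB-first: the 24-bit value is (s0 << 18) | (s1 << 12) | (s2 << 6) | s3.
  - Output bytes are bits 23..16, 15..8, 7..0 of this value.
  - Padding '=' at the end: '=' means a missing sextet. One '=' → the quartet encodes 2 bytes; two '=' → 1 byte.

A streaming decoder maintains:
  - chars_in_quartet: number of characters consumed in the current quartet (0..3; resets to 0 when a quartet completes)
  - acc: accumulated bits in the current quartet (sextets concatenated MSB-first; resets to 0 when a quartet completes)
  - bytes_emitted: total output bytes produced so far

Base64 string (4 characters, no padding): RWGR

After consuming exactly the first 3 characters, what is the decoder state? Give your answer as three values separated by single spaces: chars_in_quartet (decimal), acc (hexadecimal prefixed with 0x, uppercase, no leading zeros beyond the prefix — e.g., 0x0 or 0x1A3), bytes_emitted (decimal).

After char 0 ('R'=17): chars_in_quartet=1 acc=0x11 bytes_emitted=0
After char 1 ('W'=22): chars_in_quartet=2 acc=0x456 bytes_emitted=0
After char 2 ('G'=6): chars_in_quartet=3 acc=0x11586 bytes_emitted=0

Answer: 3 0x11586 0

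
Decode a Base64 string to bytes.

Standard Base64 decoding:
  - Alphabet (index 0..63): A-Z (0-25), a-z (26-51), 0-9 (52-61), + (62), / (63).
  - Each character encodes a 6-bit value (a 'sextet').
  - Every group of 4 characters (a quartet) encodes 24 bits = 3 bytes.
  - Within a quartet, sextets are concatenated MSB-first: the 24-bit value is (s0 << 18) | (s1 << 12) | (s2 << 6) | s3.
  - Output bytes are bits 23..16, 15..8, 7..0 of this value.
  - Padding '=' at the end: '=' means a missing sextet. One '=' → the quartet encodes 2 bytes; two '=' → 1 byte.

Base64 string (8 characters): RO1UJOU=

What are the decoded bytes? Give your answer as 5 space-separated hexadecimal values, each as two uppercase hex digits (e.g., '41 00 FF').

After char 0 ('R'=17): chars_in_quartet=1 acc=0x11 bytes_emitted=0
After char 1 ('O'=14): chars_in_quartet=2 acc=0x44E bytes_emitted=0
After char 2 ('1'=53): chars_in_quartet=3 acc=0x113B5 bytes_emitted=0
After char 3 ('U'=20): chars_in_quartet=4 acc=0x44ED54 -> emit 44 ED 54, reset; bytes_emitted=3
After char 4 ('J'=9): chars_in_quartet=1 acc=0x9 bytes_emitted=3
After char 5 ('O'=14): chars_in_quartet=2 acc=0x24E bytes_emitted=3
After char 6 ('U'=20): chars_in_quartet=3 acc=0x9394 bytes_emitted=3
Padding '=': partial quartet acc=0x9394 -> emit 24 E5; bytes_emitted=5

Answer: 44 ED 54 24 E5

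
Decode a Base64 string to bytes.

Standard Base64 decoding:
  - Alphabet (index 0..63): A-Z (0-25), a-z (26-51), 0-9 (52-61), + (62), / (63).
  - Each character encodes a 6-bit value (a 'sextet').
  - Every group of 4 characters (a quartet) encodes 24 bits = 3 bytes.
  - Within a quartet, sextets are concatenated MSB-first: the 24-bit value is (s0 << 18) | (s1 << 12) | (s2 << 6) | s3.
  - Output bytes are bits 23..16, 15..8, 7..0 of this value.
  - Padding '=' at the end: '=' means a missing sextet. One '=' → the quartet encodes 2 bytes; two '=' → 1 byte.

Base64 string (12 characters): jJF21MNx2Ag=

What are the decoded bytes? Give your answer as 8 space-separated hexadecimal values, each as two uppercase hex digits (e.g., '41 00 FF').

Answer: 8C 91 76 D4 C3 71 D8 08

Derivation:
After char 0 ('j'=35): chars_in_quartet=1 acc=0x23 bytes_emitted=0
After char 1 ('J'=9): chars_in_quartet=2 acc=0x8C9 bytes_emitted=0
After char 2 ('F'=5): chars_in_quartet=3 acc=0x23245 bytes_emitted=0
After char 3 ('2'=54): chars_in_quartet=4 acc=0x8C9176 -> emit 8C 91 76, reset; bytes_emitted=3
After char 4 ('1'=53): chars_in_quartet=1 acc=0x35 bytes_emitted=3
After char 5 ('M'=12): chars_in_quartet=2 acc=0xD4C bytes_emitted=3
After char 6 ('N'=13): chars_in_quartet=3 acc=0x3530D bytes_emitted=3
After char 7 ('x'=49): chars_in_quartet=4 acc=0xD4C371 -> emit D4 C3 71, reset; bytes_emitted=6
After char 8 ('2'=54): chars_in_quartet=1 acc=0x36 bytes_emitted=6
After char 9 ('A'=0): chars_in_quartet=2 acc=0xD80 bytes_emitted=6
After char 10 ('g'=32): chars_in_quartet=3 acc=0x36020 bytes_emitted=6
Padding '=': partial quartet acc=0x36020 -> emit D8 08; bytes_emitted=8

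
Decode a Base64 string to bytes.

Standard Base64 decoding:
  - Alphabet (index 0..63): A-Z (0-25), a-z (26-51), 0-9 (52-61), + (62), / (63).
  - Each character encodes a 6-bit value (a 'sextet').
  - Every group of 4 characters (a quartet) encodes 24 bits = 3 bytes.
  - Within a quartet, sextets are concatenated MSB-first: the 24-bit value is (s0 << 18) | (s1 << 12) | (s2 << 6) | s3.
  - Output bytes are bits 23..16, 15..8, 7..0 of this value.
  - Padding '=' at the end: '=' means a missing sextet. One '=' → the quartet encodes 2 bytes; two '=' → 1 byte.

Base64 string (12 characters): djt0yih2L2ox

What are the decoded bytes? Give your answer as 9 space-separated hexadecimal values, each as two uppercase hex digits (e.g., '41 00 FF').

Answer: 76 3B 74 CA 28 76 2F 6A 31

Derivation:
After char 0 ('d'=29): chars_in_quartet=1 acc=0x1D bytes_emitted=0
After char 1 ('j'=35): chars_in_quartet=2 acc=0x763 bytes_emitted=0
After char 2 ('t'=45): chars_in_quartet=3 acc=0x1D8ED bytes_emitted=0
After char 3 ('0'=52): chars_in_quartet=4 acc=0x763B74 -> emit 76 3B 74, reset; bytes_emitted=3
After char 4 ('y'=50): chars_in_quartet=1 acc=0x32 bytes_emitted=3
After char 5 ('i'=34): chars_in_quartet=2 acc=0xCA2 bytes_emitted=3
After char 6 ('h'=33): chars_in_quartet=3 acc=0x328A1 bytes_emitted=3
After char 7 ('2'=54): chars_in_quartet=4 acc=0xCA2876 -> emit CA 28 76, reset; bytes_emitted=6
After char 8 ('L'=11): chars_in_quartet=1 acc=0xB bytes_emitted=6
After char 9 ('2'=54): chars_in_quartet=2 acc=0x2F6 bytes_emitted=6
After char 10 ('o'=40): chars_in_quartet=3 acc=0xBDA8 bytes_emitted=6
After char 11 ('x'=49): chars_in_quartet=4 acc=0x2F6A31 -> emit 2F 6A 31, reset; bytes_emitted=9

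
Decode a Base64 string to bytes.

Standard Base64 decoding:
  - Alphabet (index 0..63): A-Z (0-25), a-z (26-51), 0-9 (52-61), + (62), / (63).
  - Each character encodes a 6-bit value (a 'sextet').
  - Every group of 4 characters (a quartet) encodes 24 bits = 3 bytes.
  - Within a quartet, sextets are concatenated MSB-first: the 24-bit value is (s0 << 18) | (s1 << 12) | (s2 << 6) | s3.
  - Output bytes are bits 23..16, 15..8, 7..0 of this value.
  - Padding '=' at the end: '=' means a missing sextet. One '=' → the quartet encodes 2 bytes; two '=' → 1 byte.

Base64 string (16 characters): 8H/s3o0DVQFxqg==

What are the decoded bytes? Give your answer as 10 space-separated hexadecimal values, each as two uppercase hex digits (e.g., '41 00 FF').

After char 0 ('8'=60): chars_in_quartet=1 acc=0x3C bytes_emitted=0
After char 1 ('H'=7): chars_in_quartet=2 acc=0xF07 bytes_emitted=0
After char 2 ('/'=63): chars_in_quartet=3 acc=0x3C1FF bytes_emitted=0
After char 3 ('s'=44): chars_in_quartet=4 acc=0xF07FEC -> emit F0 7F EC, reset; bytes_emitted=3
After char 4 ('3'=55): chars_in_quartet=1 acc=0x37 bytes_emitted=3
After char 5 ('o'=40): chars_in_quartet=2 acc=0xDE8 bytes_emitted=3
After char 6 ('0'=52): chars_in_quartet=3 acc=0x37A34 bytes_emitted=3
After char 7 ('D'=3): chars_in_quartet=4 acc=0xDE8D03 -> emit DE 8D 03, reset; bytes_emitted=6
After char 8 ('V'=21): chars_in_quartet=1 acc=0x15 bytes_emitted=6
After char 9 ('Q'=16): chars_in_quartet=2 acc=0x550 bytes_emitted=6
After char 10 ('F'=5): chars_in_quartet=3 acc=0x15405 bytes_emitted=6
After char 11 ('x'=49): chars_in_quartet=4 acc=0x550171 -> emit 55 01 71, reset; bytes_emitted=9
After char 12 ('q'=42): chars_in_quartet=1 acc=0x2A bytes_emitted=9
After char 13 ('g'=32): chars_in_quartet=2 acc=0xAA0 bytes_emitted=9
Padding '==': partial quartet acc=0xAA0 -> emit AA; bytes_emitted=10

Answer: F0 7F EC DE 8D 03 55 01 71 AA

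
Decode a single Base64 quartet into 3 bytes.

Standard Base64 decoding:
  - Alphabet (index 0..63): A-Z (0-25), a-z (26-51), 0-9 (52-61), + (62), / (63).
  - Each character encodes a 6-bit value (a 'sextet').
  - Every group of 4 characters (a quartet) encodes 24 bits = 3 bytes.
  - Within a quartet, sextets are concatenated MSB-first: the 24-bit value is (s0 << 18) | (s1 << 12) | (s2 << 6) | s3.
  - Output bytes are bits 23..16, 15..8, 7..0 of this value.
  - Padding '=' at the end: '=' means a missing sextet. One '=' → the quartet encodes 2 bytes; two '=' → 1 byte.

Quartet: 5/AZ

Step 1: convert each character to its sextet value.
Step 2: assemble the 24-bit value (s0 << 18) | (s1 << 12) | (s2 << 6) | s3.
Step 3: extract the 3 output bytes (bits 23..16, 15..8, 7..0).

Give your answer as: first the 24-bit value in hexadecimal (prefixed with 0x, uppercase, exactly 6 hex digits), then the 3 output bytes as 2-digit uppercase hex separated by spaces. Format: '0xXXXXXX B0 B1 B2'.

Sextets: 5=57, /=63, A=0, Z=25
24-bit: (57<<18) | (63<<12) | (0<<6) | 25
      = 0xE40000 | 0x03F000 | 0x000000 | 0x000019
      = 0xE7F019
Bytes: (v>>16)&0xFF=E7, (v>>8)&0xFF=F0, v&0xFF=19

Answer: 0xE7F019 E7 F0 19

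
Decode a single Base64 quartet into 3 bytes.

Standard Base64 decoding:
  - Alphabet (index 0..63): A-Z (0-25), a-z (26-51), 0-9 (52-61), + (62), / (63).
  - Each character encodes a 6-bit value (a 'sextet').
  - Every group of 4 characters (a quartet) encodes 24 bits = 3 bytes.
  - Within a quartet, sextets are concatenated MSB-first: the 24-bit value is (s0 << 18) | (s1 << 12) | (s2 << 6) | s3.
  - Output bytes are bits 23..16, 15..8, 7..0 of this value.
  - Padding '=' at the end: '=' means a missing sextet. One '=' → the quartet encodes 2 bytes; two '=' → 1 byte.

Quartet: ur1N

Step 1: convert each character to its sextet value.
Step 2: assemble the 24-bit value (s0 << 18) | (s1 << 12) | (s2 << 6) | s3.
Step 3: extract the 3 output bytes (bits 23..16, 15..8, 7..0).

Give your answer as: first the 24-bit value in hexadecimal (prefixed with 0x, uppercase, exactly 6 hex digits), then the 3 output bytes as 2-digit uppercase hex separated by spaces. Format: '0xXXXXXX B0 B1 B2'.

Sextets: u=46, r=43, 1=53, N=13
24-bit: (46<<18) | (43<<12) | (53<<6) | 13
      = 0xB80000 | 0x02B000 | 0x000D40 | 0x00000D
      = 0xBABD4D
Bytes: (v>>16)&0xFF=BA, (v>>8)&0xFF=BD, v&0xFF=4D

Answer: 0xBABD4D BA BD 4D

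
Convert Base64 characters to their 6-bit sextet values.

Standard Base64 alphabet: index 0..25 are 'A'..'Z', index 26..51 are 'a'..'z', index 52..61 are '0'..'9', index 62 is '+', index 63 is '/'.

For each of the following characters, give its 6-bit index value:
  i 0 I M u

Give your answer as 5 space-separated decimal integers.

'i': a..z range, 26 + ord('i') − ord('a') = 34
'0': 0..9 range, 52 + ord('0') − ord('0') = 52
'I': A..Z range, ord('I') − ord('A') = 8
'M': A..Z range, ord('M') − ord('A') = 12
'u': a..z range, 26 + ord('u') − ord('a') = 46

Answer: 34 52 8 12 46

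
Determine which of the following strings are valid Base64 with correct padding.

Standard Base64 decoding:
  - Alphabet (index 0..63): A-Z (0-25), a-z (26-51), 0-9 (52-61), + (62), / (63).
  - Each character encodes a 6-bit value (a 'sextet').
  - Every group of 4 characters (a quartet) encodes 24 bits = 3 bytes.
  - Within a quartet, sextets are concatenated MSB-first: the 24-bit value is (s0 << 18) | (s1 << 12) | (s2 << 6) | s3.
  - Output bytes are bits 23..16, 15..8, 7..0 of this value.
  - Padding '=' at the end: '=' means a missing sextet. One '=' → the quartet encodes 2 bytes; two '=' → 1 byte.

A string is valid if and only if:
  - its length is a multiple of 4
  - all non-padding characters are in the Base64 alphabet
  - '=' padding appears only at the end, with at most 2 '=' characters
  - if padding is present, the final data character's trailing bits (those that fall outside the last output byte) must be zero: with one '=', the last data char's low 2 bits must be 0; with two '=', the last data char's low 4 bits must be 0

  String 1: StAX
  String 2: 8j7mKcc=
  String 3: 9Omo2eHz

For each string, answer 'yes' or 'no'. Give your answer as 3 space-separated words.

String 1: 'StAX' → valid
String 2: '8j7mKcc=' → valid
String 3: '9Omo2eHz' → valid

Answer: yes yes yes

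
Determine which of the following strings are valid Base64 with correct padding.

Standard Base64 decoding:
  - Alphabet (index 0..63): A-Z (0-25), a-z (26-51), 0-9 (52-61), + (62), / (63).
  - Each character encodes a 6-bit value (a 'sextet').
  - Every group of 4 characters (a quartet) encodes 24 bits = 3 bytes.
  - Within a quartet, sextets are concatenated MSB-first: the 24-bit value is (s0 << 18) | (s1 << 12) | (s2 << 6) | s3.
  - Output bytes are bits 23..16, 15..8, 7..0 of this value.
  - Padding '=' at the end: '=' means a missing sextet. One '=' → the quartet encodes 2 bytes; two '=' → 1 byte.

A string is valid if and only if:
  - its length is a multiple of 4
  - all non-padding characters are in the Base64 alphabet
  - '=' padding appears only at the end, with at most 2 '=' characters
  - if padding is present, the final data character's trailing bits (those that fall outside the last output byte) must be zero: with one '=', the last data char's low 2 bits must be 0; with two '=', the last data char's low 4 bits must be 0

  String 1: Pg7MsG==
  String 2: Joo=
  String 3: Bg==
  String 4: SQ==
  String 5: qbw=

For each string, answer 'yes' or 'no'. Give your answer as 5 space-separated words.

String 1: 'Pg7MsG==' → invalid (bad trailing bits)
String 2: 'Joo=' → valid
String 3: 'Bg==' → valid
String 4: 'SQ==' → valid
String 5: 'qbw=' → valid

Answer: no yes yes yes yes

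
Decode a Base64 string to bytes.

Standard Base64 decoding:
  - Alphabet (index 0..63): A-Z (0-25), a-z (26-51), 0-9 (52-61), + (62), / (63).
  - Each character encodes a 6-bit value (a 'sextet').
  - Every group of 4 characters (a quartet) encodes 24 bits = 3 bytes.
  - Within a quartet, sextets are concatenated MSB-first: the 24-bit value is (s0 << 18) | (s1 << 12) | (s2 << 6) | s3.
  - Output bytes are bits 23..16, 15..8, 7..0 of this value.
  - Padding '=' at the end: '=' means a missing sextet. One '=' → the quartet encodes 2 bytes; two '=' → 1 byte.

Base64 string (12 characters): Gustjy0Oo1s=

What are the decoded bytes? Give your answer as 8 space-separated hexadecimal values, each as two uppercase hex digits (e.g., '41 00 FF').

After char 0 ('G'=6): chars_in_quartet=1 acc=0x6 bytes_emitted=0
After char 1 ('u'=46): chars_in_quartet=2 acc=0x1AE bytes_emitted=0
After char 2 ('s'=44): chars_in_quartet=3 acc=0x6BAC bytes_emitted=0
After char 3 ('t'=45): chars_in_quartet=4 acc=0x1AEB2D -> emit 1A EB 2D, reset; bytes_emitted=3
After char 4 ('j'=35): chars_in_quartet=1 acc=0x23 bytes_emitted=3
After char 5 ('y'=50): chars_in_quartet=2 acc=0x8F2 bytes_emitted=3
After char 6 ('0'=52): chars_in_quartet=3 acc=0x23CB4 bytes_emitted=3
After char 7 ('O'=14): chars_in_quartet=4 acc=0x8F2D0E -> emit 8F 2D 0E, reset; bytes_emitted=6
After char 8 ('o'=40): chars_in_quartet=1 acc=0x28 bytes_emitted=6
After char 9 ('1'=53): chars_in_quartet=2 acc=0xA35 bytes_emitted=6
After char 10 ('s'=44): chars_in_quartet=3 acc=0x28D6C bytes_emitted=6
Padding '=': partial quartet acc=0x28D6C -> emit A3 5B; bytes_emitted=8

Answer: 1A EB 2D 8F 2D 0E A3 5B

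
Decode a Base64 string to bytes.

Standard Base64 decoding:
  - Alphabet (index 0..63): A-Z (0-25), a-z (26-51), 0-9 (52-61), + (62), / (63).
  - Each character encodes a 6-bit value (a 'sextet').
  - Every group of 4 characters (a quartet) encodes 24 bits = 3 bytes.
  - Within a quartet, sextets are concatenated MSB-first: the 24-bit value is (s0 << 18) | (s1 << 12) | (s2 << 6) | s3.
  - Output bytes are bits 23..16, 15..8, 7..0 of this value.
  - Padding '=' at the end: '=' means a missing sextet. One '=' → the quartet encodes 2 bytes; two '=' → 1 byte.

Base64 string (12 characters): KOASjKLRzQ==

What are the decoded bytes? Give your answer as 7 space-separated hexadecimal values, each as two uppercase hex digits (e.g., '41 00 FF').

After char 0 ('K'=10): chars_in_quartet=1 acc=0xA bytes_emitted=0
After char 1 ('O'=14): chars_in_quartet=2 acc=0x28E bytes_emitted=0
After char 2 ('A'=0): chars_in_quartet=3 acc=0xA380 bytes_emitted=0
After char 3 ('S'=18): chars_in_quartet=4 acc=0x28E012 -> emit 28 E0 12, reset; bytes_emitted=3
After char 4 ('j'=35): chars_in_quartet=1 acc=0x23 bytes_emitted=3
After char 5 ('K'=10): chars_in_quartet=2 acc=0x8CA bytes_emitted=3
After char 6 ('L'=11): chars_in_quartet=3 acc=0x2328B bytes_emitted=3
After char 7 ('R'=17): chars_in_quartet=4 acc=0x8CA2D1 -> emit 8C A2 D1, reset; bytes_emitted=6
After char 8 ('z'=51): chars_in_quartet=1 acc=0x33 bytes_emitted=6
After char 9 ('Q'=16): chars_in_quartet=2 acc=0xCD0 bytes_emitted=6
Padding '==': partial quartet acc=0xCD0 -> emit CD; bytes_emitted=7

Answer: 28 E0 12 8C A2 D1 CD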